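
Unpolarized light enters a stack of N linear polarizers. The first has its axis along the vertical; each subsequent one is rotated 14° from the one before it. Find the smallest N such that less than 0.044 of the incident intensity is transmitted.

N = 42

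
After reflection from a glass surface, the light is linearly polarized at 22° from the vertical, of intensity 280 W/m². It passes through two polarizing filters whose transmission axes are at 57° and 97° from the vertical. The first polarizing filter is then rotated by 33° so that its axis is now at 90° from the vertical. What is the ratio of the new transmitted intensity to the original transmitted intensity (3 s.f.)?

I_new/I_old ≈ 0.351

Before rotation:
I₁ = I₀ cos²(57° − 22°) = I₀ cos²(35°) = 0.671 I₀.
I₂ = I₁ cos²(97° − 57°) = 0.671 I₀ · cos²(40°) = 0.3938 I₀.
After rotation:
I₁ = I₀ cos²(90° − 22°) = I₀ cos²(68°) = 0.1403 I₀.
I₂ = I₁ cos²(97° − 90°) = 0.1403 I₀ · cos²(7°) = 0.1382 I₀.
Ratio = 0.1382 / 0.3938 = 0.3511.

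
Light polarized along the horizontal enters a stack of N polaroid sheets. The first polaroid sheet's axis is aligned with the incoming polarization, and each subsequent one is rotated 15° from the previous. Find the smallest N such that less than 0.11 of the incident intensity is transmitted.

N = 33

First polarizer is aligned with the polarization: full transmission.
Each further stage multiplies by cos²(15°) = 0.933.
After N polarizers: T = 0.933^(N−1). Require T < 0.11 ⇒ N−1 > ln(0.11)/ln(0.933) = 31.83, so N−1 ≥ 32 and N = 33.
Check: N=33 gives T = 0.1087 < 0.11; N=32 gives T = 0.1166.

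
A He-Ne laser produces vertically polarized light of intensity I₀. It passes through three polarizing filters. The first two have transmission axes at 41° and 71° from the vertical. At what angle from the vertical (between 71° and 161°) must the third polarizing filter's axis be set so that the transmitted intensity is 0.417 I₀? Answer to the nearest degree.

I₁ = I₀ cos²(41° − 0°) = I₀ cos²(41°) = 0.5696 I₀.
I₂ = I₁ cos²(71° − 41°) = 0.5696 I₀ · cos²(30°) = 0.4272 I₀.
Need I₃/I₀ = 0.417, so cos²(θ − 71°) = 0.417 / 0.4272 = 0.9761.
θ − 71° = arccos(√0.9761) = 8.9°, giving θ ≈ 71 + 8.9 = 79.9°.

θ ≈ 80°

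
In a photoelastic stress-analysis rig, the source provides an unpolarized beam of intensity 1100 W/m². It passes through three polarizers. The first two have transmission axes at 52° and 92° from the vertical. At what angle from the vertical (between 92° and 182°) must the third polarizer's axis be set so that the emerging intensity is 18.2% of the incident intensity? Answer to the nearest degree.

θ ≈ 130°

Unpolarized light through the first polarizer → I₁ = ½ I₀, now polarized at 52°.
I₂ = I₁ cos²(92° − 52°) = 0.5 I₀ · cos²(40°) = 0.2934 I₀.
Need I₃/I₀ = 0.182, so cos²(θ − 92°) = 0.182 / 0.2934 = 0.6203.
θ − 92° = arccos(√0.6203) = 38.0°, giving θ ≈ 92 + 38.0 = 130.0°.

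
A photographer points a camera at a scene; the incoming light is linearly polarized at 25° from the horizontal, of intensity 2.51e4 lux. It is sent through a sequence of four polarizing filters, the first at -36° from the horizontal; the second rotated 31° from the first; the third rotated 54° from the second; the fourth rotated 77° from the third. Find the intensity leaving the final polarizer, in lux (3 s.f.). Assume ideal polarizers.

I ≈ 75.8 lux

By Malus's law, I₁ = 2.51e4 lux · cos²(61°) = 5900 lux.
I₂ = I₁ · cos²(31°) = 5900 · 0.7347 = 4335 lux.
I₃ = I₂ · cos²(54°) = 4335 · 0.3455 = 1498 lux.
I₄ = I₃ · cos²(77°) = 1498 · 0.0506 = 75.78 lux.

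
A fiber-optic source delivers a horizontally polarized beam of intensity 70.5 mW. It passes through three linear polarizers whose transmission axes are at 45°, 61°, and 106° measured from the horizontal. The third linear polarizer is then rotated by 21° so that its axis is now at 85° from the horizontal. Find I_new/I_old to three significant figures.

Before rotation:
I₁ = I₀ cos²(45° − 0°) = I₀ cos²(45°) = 0.5 I₀.
I₂ = I₁ cos²(61° − 45°) = 0.5 I₀ · cos²(16°) = 0.462 I₀.
I₃ = I₂ cos²(106° − 61°) = 0.462 I₀ · cos²(45°) = 0.231 I₀.
After rotation:
I₁ = I₀ cos²(45° − 0°) = I₀ cos²(45°) = 0.5 I₀.
I₂ = I₁ cos²(61° − 45°) = 0.5 I₀ · cos²(16°) = 0.462 I₀.
I₃ = I₂ cos²(85° − 61°) = 0.462 I₀ · cos²(24°) = 0.3856 I₀.
Ratio = 0.3856 / 0.231 = 1.669.

I_new/I_old ≈ 1.67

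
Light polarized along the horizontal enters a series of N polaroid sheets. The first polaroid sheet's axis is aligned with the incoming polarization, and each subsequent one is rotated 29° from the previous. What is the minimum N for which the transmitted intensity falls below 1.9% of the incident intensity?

First polarizer is aligned with the polarization: full transmission.
Each further stage multiplies by cos²(29°) = 0.765.
After N polarizers: T = 0.765^(N−1). Require T < 0.019 ⇒ N−1 > ln(0.019)/ln(0.765) = 14.79, so N−1 ≥ 15 and N = 16.
Check: N=16 gives T = 0.01797 < 0.019; N=15 gives T = 0.02349.

N = 16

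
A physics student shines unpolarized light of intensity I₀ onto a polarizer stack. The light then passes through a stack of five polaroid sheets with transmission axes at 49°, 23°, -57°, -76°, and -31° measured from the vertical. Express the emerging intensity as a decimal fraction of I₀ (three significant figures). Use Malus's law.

≈ 0.00544 I₀

Unpolarized light through the first polarizer → I₁ = ½ I₀, now polarized at 49°.
I₂ = I₁ cos²(23° − 49°) = 0.5 I₀ · cos²(26°) = 0.4039 I₀.
I₃ = I₂ cos²(-57° − 23°) = 0.4039 I₀ · cos²(80°) = 0.01218 I₀.
I₄ = I₃ cos²(-76° + 57°) = 0.01218 I₀ · cos²(19°) = 0.01089 I₀.
I₅ = I₄ cos²(-31° + 76°) = 0.01089 I₀ · cos²(45°) = 0.005444 I₀.
Transmitted fraction = 0.005444.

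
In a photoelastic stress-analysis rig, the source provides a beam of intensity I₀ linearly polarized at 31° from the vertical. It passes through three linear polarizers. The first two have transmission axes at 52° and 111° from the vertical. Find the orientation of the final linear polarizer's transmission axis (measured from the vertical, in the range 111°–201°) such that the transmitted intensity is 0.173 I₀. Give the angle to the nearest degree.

θ ≈ 141°

By Malus's law, I₁ = I₀ cos²(52° − 31°) = I₀ cos²(21°) = 0.8716 I₀.
I₂ = I₁ cos²(111° − 52°) = 0.8716 I₀ · cos²(59°) = 0.2312 I₀.
Need I₃/I₀ = 0.173, so cos²(θ − 111°) = 0.173 / 0.2312 = 0.7483.
θ − 111° = arccos(√0.7483) = 30.1°, giving θ ≈ 111 + 30.1 = 141.1°.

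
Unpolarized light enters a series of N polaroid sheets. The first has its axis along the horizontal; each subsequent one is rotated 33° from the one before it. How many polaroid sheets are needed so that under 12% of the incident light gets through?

First polarizer halves the unpolarized light: factor 1/2.
Each further stage multiplies by cos²(33°) = 0.7034.
After N polarizers: T = 0.5·0.7034^(N−1). Require T < 0.12 ⇒ N−1 > ln(0.12/0.5)/ln(0.7034) = 4.06, so N−1 ≥ 5 and N = 6.
Check: N=6 gives T = 0.08608 < 0.12; N=5 gives T = 0.1224.

N = 6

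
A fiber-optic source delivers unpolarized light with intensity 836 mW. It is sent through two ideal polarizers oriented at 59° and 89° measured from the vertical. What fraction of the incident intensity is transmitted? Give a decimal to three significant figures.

I/I₀ ≈ 0.375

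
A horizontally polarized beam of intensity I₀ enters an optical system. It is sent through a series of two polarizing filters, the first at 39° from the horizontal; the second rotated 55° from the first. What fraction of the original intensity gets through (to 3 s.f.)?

≈ 0.199 I₀

I₁ = I₀ cos²(39° − 0°) = I₀ cos²(39°) = 0.604 I₀.
I₂ = I₁ cos²(55°) = 0.604 · 0.329 I₀ = 0.1987 I₀.
Transmitted fraction = 0.1987.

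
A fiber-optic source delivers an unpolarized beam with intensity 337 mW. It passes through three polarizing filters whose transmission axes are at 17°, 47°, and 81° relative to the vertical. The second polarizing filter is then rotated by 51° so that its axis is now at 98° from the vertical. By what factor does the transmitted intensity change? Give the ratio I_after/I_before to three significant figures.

I_new/I_old ≈ 0.0434

Before rotation:
Unpolarized light through the first polarizer → I₁ = ½ I₀, now polarized at 17°.
I₂ = I₁ cos²(47° − 17°) = 0.5 I₀ · cos²(30°) = 0.375 I₀.
I₃ = I₂ cos²(81° − 47°) = 0.375 I₀ · cos²(34°) = 0.2577 I₀.
After rotation:
Unpolarized light through the first polarizer → I₁ = ½ I₀, now polarized at 17°.
I₂ = I₁ cos²(98° − 17°) = 0.5 I₀ · cos²(81°) = 0.01224 I₀.
I₃ = I₂ cos²(81° − 98°) = 0.01224 I₀ · cos²(17°) = 0.01119 I₀.
Ratio = 0.01119 / 0.2577 = 0.04342.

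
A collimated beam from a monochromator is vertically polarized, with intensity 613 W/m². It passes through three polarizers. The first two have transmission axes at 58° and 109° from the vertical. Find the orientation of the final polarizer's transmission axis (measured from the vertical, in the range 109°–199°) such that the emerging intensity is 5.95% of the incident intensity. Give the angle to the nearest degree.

I₁ = I₀ cos²(58° − 0°) = I₀ cos²(58°) = 0.2808 I₀.
I₂ = I₁ cos²(109° − 58°) = 0.2808 I₀ · cos²(51°) = 0.1112 I₀.
Need I₃/I₀ = 0.0595, so cos²(θ − 109°) = 0.0595 / 0.1112 = 0.535.
θ − 109° = arccos(√0.535) = 43.0°, giving θ ≈ 109 + 43.0 = 152.0°.

θ ≈ 152°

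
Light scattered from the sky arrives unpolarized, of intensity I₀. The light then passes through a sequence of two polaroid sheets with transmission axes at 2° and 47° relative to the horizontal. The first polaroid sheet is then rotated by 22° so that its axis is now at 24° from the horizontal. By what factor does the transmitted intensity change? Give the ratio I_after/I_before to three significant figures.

I_new/I_old ≈ 1.69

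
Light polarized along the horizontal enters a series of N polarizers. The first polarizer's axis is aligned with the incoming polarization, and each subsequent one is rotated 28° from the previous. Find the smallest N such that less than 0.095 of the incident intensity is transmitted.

First polarizer is aligned with the polarization: full transmission.
Each further stage multiplies by cos²(28°) = 0.7796.
After N polarizers: T = 0.7796^(N−1). Require T < 0.095 ⇒ N−1 > ln(0.095)/ln(0.7796) = 9.45, so N−1 ≥ 10 and N = 11.
Check: N=11 gives T = 0.08293 < 0.095; N=10 gives T = 0.1064.

N = 11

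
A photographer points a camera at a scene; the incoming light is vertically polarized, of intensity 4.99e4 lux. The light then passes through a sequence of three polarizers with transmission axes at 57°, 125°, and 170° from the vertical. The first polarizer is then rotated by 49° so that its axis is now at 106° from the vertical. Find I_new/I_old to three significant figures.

I_new/I_old ≈ 1.63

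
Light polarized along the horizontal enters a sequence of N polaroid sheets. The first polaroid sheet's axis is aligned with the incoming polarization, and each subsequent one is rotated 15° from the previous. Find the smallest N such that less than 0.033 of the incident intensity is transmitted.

First polarizer is aligned with the polarization: full transmission.
Each further stage multiplies by cos²(15°) = 0.933.
After N polarizers: T = 0.933^(N−1). Require T < 0.033 ⇒ N−1 > ln(0.033)/ln(0.933) = 49.20, so N−1 ≥ 50 and N = 51.
Check: N=51 gives T = 0.03122 < 0.033; N=50 gives T = 0.03346.

N = 51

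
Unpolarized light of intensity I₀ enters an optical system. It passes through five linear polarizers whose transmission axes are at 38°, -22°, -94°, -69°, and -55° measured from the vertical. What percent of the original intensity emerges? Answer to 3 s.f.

≈ 0.923%

Unpolarized light through the first polarizer → I₁ = ½ I₀, now polarized at 38°.
I₂ = I₁ cos²(-22° − 38°) = 0.5 I₀ · cos²(60°) = 0.125 I₀.
I₃ = I₂ cos²(-94° + 22°) = 0.125 I₀ · cos²(72°) = 0.01194 I₀.
I₄ = I₃ cos²(-69° + 94°) = 0.01194 I₀ · cos²(25°) = 0.009805 I₀.
I₅ = I₄ cos²(-55° + 69°) = 0.009805 I₀ · cos²(14°) = 0.009231 I₀.
That is 0.9231% of the incident intensity.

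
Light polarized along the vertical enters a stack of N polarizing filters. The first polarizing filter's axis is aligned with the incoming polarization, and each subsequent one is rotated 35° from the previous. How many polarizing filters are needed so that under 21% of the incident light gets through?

N = 5

First polarizer is aligned with the polarization: full transmission.
Each further stage multiplies by cos²(35°) = 0.671.
After N polarizers: T = 0.671^(N−1). Require T < 0.21 ⇒ N−1 > ln(0.21)/ln(0.671) = 3.91, so N−1 ≥ 4 and N = 5.
Check: N=5 gives T = 0.2027 < 0.21; N=4 gives T = 0.3021.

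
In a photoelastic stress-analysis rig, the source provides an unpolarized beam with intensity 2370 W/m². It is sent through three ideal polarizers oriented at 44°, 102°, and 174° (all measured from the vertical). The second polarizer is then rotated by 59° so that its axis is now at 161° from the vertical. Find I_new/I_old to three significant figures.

Before rotation:
Unpolarized light through the first polarizer → I₁ = ½ I₀, now polarized at 44°.
I₂ = I₁ cos²(102° − 44°) = 0.5 I₀ · cos²(58°) = 0.1404 I₀.
I₃ = I₂ cos²(174° − 102°) = 0.1404 I₀ · cos²(72°) = 0.01341 I₀.
After rotation:
Unpolarized light through the first polarizer → I₁ = ½ I₀, now polarized at 44°.
Angle between axes 1 and 2: 63°. I₂ = 0.5 I₀ · cos²(63°) = 0.1031 I₀.
I₃ = I₂ cos²(174° − 161°) = 0.1031 I₀ · cos²(13°) = 0.09784 I₀.
Ratio = 0.09784 / 0.01341 = 7.297.

I_new/I_old ≈ 7.30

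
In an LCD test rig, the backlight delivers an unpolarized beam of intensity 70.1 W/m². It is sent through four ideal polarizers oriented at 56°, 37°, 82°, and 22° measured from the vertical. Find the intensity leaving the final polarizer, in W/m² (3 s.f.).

I ≈ 3.92 W/m²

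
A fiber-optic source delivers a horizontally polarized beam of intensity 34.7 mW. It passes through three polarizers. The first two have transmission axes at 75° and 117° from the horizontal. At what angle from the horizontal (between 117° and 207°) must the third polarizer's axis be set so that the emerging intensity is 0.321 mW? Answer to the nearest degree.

θ ≈ 177°

By Malus's law, I₁ = I₀ cos²(75° − 0°) = I₀ cos²(75°) = 0.06699 I₀.
I₂ = I₁ cos²(117° − 75°) = 0.06699 I₀ · cos²(42°) = 0.03699 I₀.
Target fraction: 0.321 / 34.7 mW = 0.009251 of I₀.
Need I₃/I₀ = 0.009251, so cos²(θ − 117°) = 0.009251 / 0.03699 = 0.2501.
θ − 117° = arccos(√0.2501) = 60.0°, giving θ ≈ 117 + 60.0 = 177.0°.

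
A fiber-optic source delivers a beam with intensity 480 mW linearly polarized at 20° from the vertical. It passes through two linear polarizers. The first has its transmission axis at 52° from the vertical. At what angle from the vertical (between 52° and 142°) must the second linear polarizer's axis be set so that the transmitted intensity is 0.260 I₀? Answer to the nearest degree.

θ ≈ 105°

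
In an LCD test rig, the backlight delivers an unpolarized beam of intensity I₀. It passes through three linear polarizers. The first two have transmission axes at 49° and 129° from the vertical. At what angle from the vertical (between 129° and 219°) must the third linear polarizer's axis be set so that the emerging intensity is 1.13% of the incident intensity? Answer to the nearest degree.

θ ≈ 159°

Unpolarized light through the first polarizer → I₁ = ½ I₀, now polarized at 49°.
I₂ = I₁ cos²(129° − 49°) = 0.5 I₀ · cos²(80°) = 0.01508 I₀.
Need I₃/I₀ = 0.0113, so cos²(θ − 129°) = 0.0113 / 0.01508 = 0.7495.
θ − 129° = arccos(√0.7495) = 30.0°, giving θ ≈ 129 + 30.0 = 159.0°.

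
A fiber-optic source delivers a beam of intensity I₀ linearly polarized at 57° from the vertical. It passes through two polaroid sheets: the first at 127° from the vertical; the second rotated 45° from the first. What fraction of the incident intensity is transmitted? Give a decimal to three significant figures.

≈ 0.0585 I₀

I₁ = I₀ cos²(127° − 57°) = I₀ cos²(70°) = 0.117 I₀.
I₂ = I₁ cos²(45°) = 0.117 · 0.5 I₀ = 0.05849 I₀.
Transmitted fraction = 0.05849.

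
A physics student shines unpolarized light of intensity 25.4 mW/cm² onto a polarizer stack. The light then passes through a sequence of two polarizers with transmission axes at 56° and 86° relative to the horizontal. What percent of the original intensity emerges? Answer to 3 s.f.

≈ 37.5%

Unpolarized light through the first polarizer → I₁ = 25.4 mW/cm²/2 = 12.7 mW/cm², polarized at 56°.
I₂ = I₁ · cos²(30°) = 12.7 · 0.75 = 9.525 mW/cm².
That is 37.5% of the incident intensity.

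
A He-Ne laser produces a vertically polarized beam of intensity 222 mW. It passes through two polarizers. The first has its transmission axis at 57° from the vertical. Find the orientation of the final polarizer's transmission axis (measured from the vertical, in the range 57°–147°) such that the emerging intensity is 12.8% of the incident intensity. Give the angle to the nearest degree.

θ ≈ 106°

I₁ = I₀ cos²(57° − 0°) = I₀ cos²(57°) = 0.2966 I₀.
Need I₂/I₀ = 0.128, so cos²(θ − 57°) = 0.128 / 0.2966 = 0.4315.
θ − 57° = arccos(√0.4315) = 48.9°, giving θ ≈ 57 + 48.9 = 105.9°.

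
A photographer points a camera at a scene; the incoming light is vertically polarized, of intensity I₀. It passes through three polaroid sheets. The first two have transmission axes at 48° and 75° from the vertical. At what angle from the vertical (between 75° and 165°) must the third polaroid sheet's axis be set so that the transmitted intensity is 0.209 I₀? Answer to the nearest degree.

θ ≈ 115°

By Malus's law, I₁ = I₀ cos²(48° − 0°) = I₀ cos²(48°) = 0.4477 I₀.
I₂ = I₁ cos²(75° − 48°) = 0.4477 I₀ · cos²(27°) = 0.3555 I₀.
Need I₃/I₀ = 0.209, so cos²(θ − 75°) = 0.209 / 0.3555 = 0.588.
θ − 75° = arccos(√0.588) = 39.9°, giving θ ≈ 75 + 39.9 = 114.9°.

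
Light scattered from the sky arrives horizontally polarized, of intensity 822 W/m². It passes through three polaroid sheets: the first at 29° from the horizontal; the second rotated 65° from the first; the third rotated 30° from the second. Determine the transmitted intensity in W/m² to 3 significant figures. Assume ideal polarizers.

I ≈ 84.2 W/m²

By Malus's law, I₁ = 822 W/m² · cos²(29°) = 628.8 W/m².
I₂ = I₁ · cos²(65°) = 628.8 · 0.1786 = 112.3 W/m².
I₃ = I₂ · cos²(30°) = 112.3 · 0.75 = 84.23 W/m².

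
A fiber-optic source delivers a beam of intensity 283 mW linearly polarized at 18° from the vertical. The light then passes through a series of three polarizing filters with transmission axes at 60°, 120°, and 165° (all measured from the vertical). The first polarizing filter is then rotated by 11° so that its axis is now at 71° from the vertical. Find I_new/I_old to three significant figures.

Before rotation:
By Malus's law, I₁ = I₀ cos²(60° − 18°) = I₀ cos²(42°) = 0.5523 I₀.
I₂ = I₁ cos²(120° − 60°) = 0.5523 I₀ · cos²(60°) = 0.1381 I₀.
I₃ = I₂ cos²(165° − 120°) = 0.1381 I₀ · cos²(45°) = 0.06903 I₀.
After rotation:
I₁ = I₀ cos²(71° − 18°) = I₀ cos²(53°) = 0.3622 I₀.
I₂ = I₁ cos²(120° − 71°) = 0.3622 I₀ · cos²(49°) = 0.1559 I₀.
I₃ = I₂ cos²(165° − 120°) = 0.1559 I₀ · cos²(45°) = 0.07794 I₀.
Ratio = 0.07794 / 0.06903 = 1.129.

I_new/I_old ≈ 1.13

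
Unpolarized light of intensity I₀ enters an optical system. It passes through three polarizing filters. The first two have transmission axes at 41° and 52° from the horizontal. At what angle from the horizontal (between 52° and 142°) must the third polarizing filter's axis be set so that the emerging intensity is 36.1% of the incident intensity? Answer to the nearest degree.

Unpolarized light through the first polarizer → I₁ = ½ I₀, now polarized at 41°.
I₂ = I₁ cos²(52° − 41°) = 0.5 I₀ · cos²(11°) = 0.4818 I₀.
Need I₃/I₀ = 0.361, so cos²(θ − 52°) = 0.361 / 0.4818 = 0.7493.
θ − 52° = arccos(√0.7493) = 30.0°, giving θ ≈ 52 + 30.0 = 82.0°.

θ ≈ 82°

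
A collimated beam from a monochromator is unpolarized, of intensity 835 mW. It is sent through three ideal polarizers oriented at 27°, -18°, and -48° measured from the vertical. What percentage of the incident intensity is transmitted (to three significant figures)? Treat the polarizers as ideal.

≈ 18.8%

Unpolarized light through the first polarizer → I₁ = 835 mW/2 = 417.5 mW, polarized at 27°.
I₂ = I₁ · cos²(45°) = 417.5 · 0.5 = 208.8 mW.
I₃ = I₂ · cos²(30°) = 208.8 · 0.75 = 156.6 mW.
That is 18.75% of the incident intensity.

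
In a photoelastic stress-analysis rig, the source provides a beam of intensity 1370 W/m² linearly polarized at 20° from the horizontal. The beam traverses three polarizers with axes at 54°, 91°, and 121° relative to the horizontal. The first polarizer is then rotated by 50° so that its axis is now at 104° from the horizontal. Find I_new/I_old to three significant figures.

Before rotation:
I₁ = I₀ cos²(54° − 20°) = I₀ cos²(34°) = 0.6873 I₀.
I₂ = I₁ cos²(91° − 54°) = 0.6873 I₀ · cos²(37°) = 0.4384 I₀.
I₃ = I₂ cos²(121° − 91°) = 0.4384 I₀ · cos²(30°) = 0.3288 I₀.
After rotation:
I₁ = I₀ cos²(104° − 20°) = I₀ cos²(84°) = 0.01093 I₀.
I₂ = I₁ cos²(91° − 104°) = 0.01093 I₀ · cos²(13°) = 0.01037 I₀.
I₃ = I₂ cos²(121° − 91°) = 0.01037 I₀ · cos²(30°) = 0.00778 I₀.
Ratio = 0.00778 / 0.3288 = 0.02366.

I_new/I_old ≈ 0.0237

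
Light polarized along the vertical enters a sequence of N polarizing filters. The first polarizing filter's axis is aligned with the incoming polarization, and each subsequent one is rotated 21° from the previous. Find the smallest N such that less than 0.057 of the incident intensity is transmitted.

First polarizer is aligned with the polarization: full transmission.
Each further stage multiplies by cos²(21°) = 0.8716.
After N polarizers: T = 0.8716^(N−1). Require T < 0.057 ⇒ N−1 > ln(0.057)/ln(0.8716) = 20.84, so N−1 ≥ 21 and N = 22.
Check: N=22 gives T = 0.05577 < 0.057; N=21 gives T = 0.06398.

N = 22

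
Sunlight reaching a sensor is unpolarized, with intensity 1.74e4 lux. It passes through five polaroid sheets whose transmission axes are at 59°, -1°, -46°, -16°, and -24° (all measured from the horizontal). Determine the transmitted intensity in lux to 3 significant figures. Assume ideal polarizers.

I ≈ 800 lux

Unpolarized light through the first polarizer → I₁ = 1.74e4 lux/2 = 8700 lux, polarized at 59°.
I₂ = I₁ · cos²(60°) = 8700 · 0.25 = 2175 lux.
I₃ = I₂ · cos²(45°) = 2175 · 0.5 = 1088 lux.
I₄ = I₃ · cos²(30°) = 1088 · 0.75 = 815.6 lux.
I₅ = I₄ · cos²(8°) = 815.6 · 0.9806 = 799.8 lux.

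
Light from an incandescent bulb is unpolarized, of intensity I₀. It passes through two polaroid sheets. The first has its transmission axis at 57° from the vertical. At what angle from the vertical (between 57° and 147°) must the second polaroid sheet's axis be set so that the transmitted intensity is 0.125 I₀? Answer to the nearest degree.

θ ≈ 117°

Unpolarized light through the first polarizer → I₁ = ½ I₀, now polarized at 57°.
Need I₂/I₀ = 0.125, so cos²(θ − 57°) = 0.125 / 0.5 = 0.25.
θ − 57° = arccos(√0.25) = 60.0°, giving θ ≈ 57 + 60.0 = 117.0°.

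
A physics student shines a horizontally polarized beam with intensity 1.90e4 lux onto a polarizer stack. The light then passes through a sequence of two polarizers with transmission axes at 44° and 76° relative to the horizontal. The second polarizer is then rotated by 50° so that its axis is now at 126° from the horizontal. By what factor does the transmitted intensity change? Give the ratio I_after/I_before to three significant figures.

I_new/I_old ≈ 0.0269

Before rotation:
By Malus's law, I₁ = I₀ cos²(44° − 0°) = I₀ cos²(44°) = 0.5174 I₀.
I₂ = I₁ cos²(76° − 44°) = 0.5174 I₀ · cos²(32°) = 0.3721 I₀.
After rotation:
I₁ = I₀ cos²(44° − 0°) = I₀ cos²(44°) = 0.5174 I₀.
I₂ = I₁ cos²(126° − 44°) = 0.5174 I₀ · cos²(82°) = 0.01002 I₀.
Ratio = 0.01002 / 0.3721 = 0.02693.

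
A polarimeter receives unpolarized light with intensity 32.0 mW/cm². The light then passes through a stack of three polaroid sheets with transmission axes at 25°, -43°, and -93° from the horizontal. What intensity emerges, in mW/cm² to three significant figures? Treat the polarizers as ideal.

I ≈ 0.928 mW/cm²

Unpolarized light through the first polarizer → I₁ = 32.0 mW/cm²/2 = 16 mW/cm², polarized at 25°.
I₂ = I₁ · cos²(68°) = 16 · 0.1403 = 2.245 mW/cm².
I₃ = I₂ · cos²(50°) = 2.245 · 0.4132 = 0.9277 mW/cm².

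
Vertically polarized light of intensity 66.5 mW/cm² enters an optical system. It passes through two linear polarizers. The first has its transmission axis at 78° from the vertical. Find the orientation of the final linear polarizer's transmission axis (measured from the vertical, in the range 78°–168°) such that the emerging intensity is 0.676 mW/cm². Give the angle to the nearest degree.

θ ≈ 139°

I₁ = I₀ cos²(78° − 0°) = I₀ cos²(78°) = 0.04323 I₀.
Target fraction: 0.676 / 66.5 mW/cm² = 0.01017 of I₀.
Need I₂/I₀ = 0.01017, so cos²(θ − 78°) = 0.01017 / 0.04323 = 0.2352.
θ − 78° = arccos(√0.2352) = 61.0°, giving θ ≈ 78 + 61.0 = 139.0°.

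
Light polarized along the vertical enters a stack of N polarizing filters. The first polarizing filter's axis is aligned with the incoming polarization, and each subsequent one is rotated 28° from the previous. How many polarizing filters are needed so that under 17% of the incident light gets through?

N = 9

First polarizer is aligned with the polarization: full transmission.
Each further stage multiplies by cos²(28°) = 0.7796.
After N polarizers: T = 0.7796^(N−1). Require T < 0.17 ⇒ N−1 > ln(0.17)/ln(0.7796) = 7.12, so N−1 ≥ 8 and N = 9.
Check: N=9 gives T = 0.1364 < 0.17; N=8 gives T = 0.175.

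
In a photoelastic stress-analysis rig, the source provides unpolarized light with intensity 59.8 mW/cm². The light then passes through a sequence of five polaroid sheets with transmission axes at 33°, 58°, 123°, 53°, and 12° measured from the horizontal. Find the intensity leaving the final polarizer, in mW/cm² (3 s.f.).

I ≈ 0.292 mW/cm²

Unpolarized light through the first polarizer → I₁ = 59.8 mW/cm²/2 = 29.9 mW/cm², polarized at 33°.
I₂ = I₁ · cos²(25°) = 29.9 · 0.8214 = 24.56 mW/cm².
I₃ = I₂ · cos²(65°) = 24.56 · 0.1786 = 4.387 mW/cm².
I₄ = I₃ · cos²(70°) = 4.387 · 0.117 = 0.5131 mW/cm².
I₅ = I₄ · cos²(41°) = 0.5131 · 0.5696 = 0.2923 mW/cm².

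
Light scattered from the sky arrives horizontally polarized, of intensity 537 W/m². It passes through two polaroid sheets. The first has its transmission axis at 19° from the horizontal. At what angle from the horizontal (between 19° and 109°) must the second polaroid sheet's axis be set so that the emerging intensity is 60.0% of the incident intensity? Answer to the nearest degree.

θ ≈ 54°

By Malus's law, I₁ = I₀ cos²(19° − 0°) = I₀ cos²(19°) = 0.894 I₀.
Need I₂/I₀ = 0.6, so cos²(θ − 19°) = 0.6 / 0.894 = 0.6711.
θ − 19° = arccos(√0.6711) = 35.0°, giving θ ≈ 19 + 35.0 = 54.0°.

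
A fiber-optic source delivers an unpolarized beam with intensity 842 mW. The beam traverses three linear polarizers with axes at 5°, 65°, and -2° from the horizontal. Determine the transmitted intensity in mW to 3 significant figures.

Unpolarized light through the first polarizer → I₁ = 842 mW/2 = 421 mW, polarized at 5°.
I₂ = I₁ · cos²(60°) = 421 · 0.25 = 105.3 mW.
I₃ = I₂ · cos²(67°) = 105.3 · 0.1527 = 16.07 mW.

I ≈ 16.1 mW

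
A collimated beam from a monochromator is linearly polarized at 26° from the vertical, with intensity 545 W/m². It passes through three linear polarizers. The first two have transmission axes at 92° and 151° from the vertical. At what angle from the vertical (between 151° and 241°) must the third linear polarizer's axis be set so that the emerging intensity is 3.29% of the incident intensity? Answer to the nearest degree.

By Malus's law, I₁ = I₀ cos²(92° − 26°) = I₀ cos²(66°) = 0.1654 I₀.
I₂ = I₁ cos²(151° − 92°) = 0.1654 I₀ · cos²(59°) = 0.04388 I₀.
Need I₃/I₀ = 0.0329, so cos²(θ − 151°) = 0.0329 / 0.04388 = 0.7497.
θ − 151° = arccos(√0.7497) = 30.0°, giving θ ≈ 151 + 30.0 = 181.0°.

θ ≈ 181°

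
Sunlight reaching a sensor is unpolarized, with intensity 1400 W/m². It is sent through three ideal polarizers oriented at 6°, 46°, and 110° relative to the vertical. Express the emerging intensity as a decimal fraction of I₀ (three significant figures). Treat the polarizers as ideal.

Unpolarized light through the first polarizer → I₁ = 1400 W/m²/2 = 700 W/m², polarized at 6°.
I₂ = I₁ · cos²(40°) = 700 · 0.5868 = 410.8 W/m².
I₃ = I₂ · cos²(64°) = 410.8 · 0.1922 = 78.94 W/m².
Transmitted fraction = 0.05638.

I/I₀ ≈ 0.0564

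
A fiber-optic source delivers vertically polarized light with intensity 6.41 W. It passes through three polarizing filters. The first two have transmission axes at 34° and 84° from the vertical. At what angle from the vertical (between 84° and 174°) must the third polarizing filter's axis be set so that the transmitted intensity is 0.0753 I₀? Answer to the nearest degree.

θ ≈ 143°

I₁ = I₀ cos²(34° − 0°) = I₀ cos²(34°) = 0.6873 I₀.
I₂ = I₁ cos²(84° − 34°) = 0.6873 I₀ · cos²(50°) = 0.284 I₀.
Need I₃/I₀ = 0.0753, so cos²(θ − 84°) = 0.0753 / 0.284 = 0.2652.
θ − 84° = arccos(√0.2652) = 59.0°, giving θ ≈ 84 + 59.0 = 143.0°.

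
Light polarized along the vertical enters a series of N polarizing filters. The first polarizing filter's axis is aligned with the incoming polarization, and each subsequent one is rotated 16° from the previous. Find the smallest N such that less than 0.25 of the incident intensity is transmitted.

First polarizer is aligned with the polarization: full transmission.
Each further stage multiplies by cos²(16°) = 0.924.
After N polarizers: T = 0.924^(N−1). Require T < 0.25 ⇒ N−1 > ln(0.25)/ln(0.924) = 17.54, so N−1 ≥ 18 and N = 19.
Check: N=19 gives T = 0.2412 < 0.25; N=18 gives T = 0.261.

N = 19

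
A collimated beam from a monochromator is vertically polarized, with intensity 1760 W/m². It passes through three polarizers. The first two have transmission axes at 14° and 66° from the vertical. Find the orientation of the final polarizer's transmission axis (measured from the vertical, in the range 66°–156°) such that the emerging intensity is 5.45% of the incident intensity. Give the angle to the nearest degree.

By Malus's law, I₁ = I₀ cos²(14° − 0°) = I₀ cos²(14°) = 0.9415 I₀.
I₂ = I₁ cos²(66° − 14°) = 0.9415 I₀ · cos²(52°) = 0.3569 I₀.
Need I₃/I₀ = 0.0545, so cos²(θ − 66°) = 0.0545 / 0.3569 = 0.1527.
θ − 66° = arccos(√0.1527) = 67.0°, giving θ ≈ 66 + 67.0 = 133.0°.

θ ≈ 133°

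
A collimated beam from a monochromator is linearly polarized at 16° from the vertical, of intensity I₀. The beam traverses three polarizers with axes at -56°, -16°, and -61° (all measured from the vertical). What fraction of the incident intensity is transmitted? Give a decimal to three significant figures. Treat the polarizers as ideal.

I₁ = I₀ cos²(-56° − 16°) = I₀ cos²(72°) = 0.09549 I₀.
I₂ = I₁ cos²(-16° + 56°) = 0.09549 I₀ · cos²(40°) = 0.05604 I₀.
I₃ = I₂ cos²(-61° + 16°) = 0.05604 I₀ · cos²(45°) = 0.02802 I₀.
Transmitted fraction = 0.02802.

≈ 0.0280 I₀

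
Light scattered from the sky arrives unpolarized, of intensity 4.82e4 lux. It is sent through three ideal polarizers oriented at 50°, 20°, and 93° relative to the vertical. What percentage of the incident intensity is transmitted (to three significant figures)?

≈ 3.21%

Unpolarized light through the first polarizer → I₁ = 4.82e4 lux/2 = 2.41e+04 lux, polarized at 50°.
I₂ = I₁ · cos²(30°) = 2.41e+04 · 0.75 = 1.808e+04 lux.
I₃ = I₂ · cos²(73°) = 1.808e+04 · 0.08548 = 1545 lux.
That is 3.206% of the incident intensity.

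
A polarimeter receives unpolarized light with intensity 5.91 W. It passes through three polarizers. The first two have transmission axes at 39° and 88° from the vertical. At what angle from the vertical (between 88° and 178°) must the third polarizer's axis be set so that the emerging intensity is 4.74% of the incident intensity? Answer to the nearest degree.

Unpolarized light through the first polarizer → I₁ = ½ I₀, now polarized at 39°.
I₂ = I₁ cos²(88° − 39°) = 0.5 I₀ · cos²(49°) = 0.2152 I₀.
Need I₃/I₀ = 0.0474, so cos²(θ − 88°) = 0.0474 / 0.2152 = 0.2203.
θ − 88° = arccos(√0.2203) = 62.0°, giving θ ≈ 88 + 62.0 = 150.0°.

θ ≈ 150°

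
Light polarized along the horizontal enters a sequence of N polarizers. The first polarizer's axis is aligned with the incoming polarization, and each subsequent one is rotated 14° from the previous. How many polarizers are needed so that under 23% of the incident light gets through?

N = 26

First polarizer is aligned with the polarization: full transmission.
Each further stage multiplies by cos²(14°) = 0.9415.
After N polarizers: T = 0.9415^(N−1). Require T < 0.23 ⇒ N−1 > ln(0.23)/ln(0.9415) = 24.37, so N−1 ≥ 25 and N = 26.
Check: N=26 gives T = 0.2214 < 0.23; N=25 gives T = 0.2352.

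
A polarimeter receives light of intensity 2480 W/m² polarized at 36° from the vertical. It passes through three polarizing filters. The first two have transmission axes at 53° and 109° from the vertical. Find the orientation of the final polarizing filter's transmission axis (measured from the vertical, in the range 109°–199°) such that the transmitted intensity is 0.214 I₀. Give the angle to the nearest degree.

By Malus's law, I₁ = I₀ cos²(53° − 36°) = I₀ cos²(17°) = 0.9145 I₀.
I₂ = I₁ cos²(109° − 53°) = 0.9145 I₀ · cos²(56°) = 0.286 I₀.
Need I₃/I₀ = 0.214, so cos²(θ − 109°) = 0.214 / 0.286 = 0.7483.
θ − 109° = arccos(√0.7483) = 30.1°, giving θ ≈ 109 + 30.1 = 139.1°.

θ ≈ 139°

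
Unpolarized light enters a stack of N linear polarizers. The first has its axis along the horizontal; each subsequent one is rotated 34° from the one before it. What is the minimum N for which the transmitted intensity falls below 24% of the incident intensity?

First polarizer halves the unpolarized light: factor 1/2.
Each further stage multiplies by cos²(34°) = 0.6873.
After N polarizers: T = 0.5·0.6873^(N−1). Require T < 0.24 ⇒ N−1 > ln(0.24/0.5)/ln(0.6873) = 1.96, so N−1 ≥ 2 and N = 3.
Check: N=3 gives T = 0.2362 < 0.24; N=2 gives T = 0.3437.

N = 3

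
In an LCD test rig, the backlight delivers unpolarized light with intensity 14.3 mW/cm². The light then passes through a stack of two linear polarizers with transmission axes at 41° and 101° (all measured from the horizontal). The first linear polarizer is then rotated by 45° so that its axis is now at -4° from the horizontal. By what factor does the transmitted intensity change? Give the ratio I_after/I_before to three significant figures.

I_new/I_old ≈ 0.268

Before rotation:
Unpolarized light through the first polarizer → I₁ = ½ I₀, now polarized at 41°.
I₂ = I₁ cos²(101° − 41°) = 0.5 I₀ · cos²(60°) = 0.125 I₀.
After rotation:
Unpolarized light through the first polarizer → I₁ = ½ I₀, now polarized at -4°.
Angle between axes 1 and 2: 75°. I₂ = 0.5 I₀ · cos²(75°) = 0.03349 I₀.
Ratio = 0.03349 / 0.125 = 0.2679.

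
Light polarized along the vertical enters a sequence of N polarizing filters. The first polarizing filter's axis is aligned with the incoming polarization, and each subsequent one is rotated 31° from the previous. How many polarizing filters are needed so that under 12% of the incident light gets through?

N = 8

First polarizer is aligned with the polarization: full transmission.
Each further stage multiplies by cos²(31°) = 0.7347.
After N polarizers: T = 0.7347^(N−1). Require T < 0.12 ⇒ N−1 > ln(0.12)/ln(0.7347) = 6.88, so N−1 ≥ 7 and N = 8.
Check: N=8 gives T = 0.1156 < 0.12; N=7 gives T = 0.1573.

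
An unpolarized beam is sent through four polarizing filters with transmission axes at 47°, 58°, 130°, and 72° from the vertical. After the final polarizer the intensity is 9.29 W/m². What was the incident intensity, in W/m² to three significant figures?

I₀ ≈ 719 W/m²

Unpolarized light through the first polarizer → I₁ = ½ I₀, now polarized at 47°.
I₂ = I₁ cos²(58° − 47°) = 0.5 I₀ · cos²(11°) = 0.4818 I₀.
I₃ = I₂ cos²(130° − 58°) = 0.4818 I₀ · cos²(72°) = 0.04601 I₀.
I₄ = I₃ cos²(72° − 130°) = 0.04601 I₀ · cos²(58°) = 0.01292 I₀.
So 9.29 W/m² = 0.01292 I₀, giving I₀ = 9.29/0.01292 = 719.1 W/m².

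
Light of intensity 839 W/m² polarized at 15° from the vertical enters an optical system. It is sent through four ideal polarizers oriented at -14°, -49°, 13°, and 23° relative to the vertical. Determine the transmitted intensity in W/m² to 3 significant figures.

I ≈ 92.1 W/m²

I₁ = 839 W/m² · cos²(29°) = 641.8 W/m².
I₂ = I₁ · cos²(35°) = 641.8 · 0.671 = 430.7 W/m².
I₃ = I₂ · cos²(62°) = 430.7 · 0.2204 = 94.92 W/m².
I₄ = I₃ · cos²(10°) = 94.92 · 0.9698 = 92.06 W/m².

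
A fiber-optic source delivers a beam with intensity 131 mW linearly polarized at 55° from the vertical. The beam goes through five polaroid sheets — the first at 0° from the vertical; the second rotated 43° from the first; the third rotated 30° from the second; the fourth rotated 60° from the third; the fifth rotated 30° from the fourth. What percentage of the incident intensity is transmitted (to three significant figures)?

I₁ = 131 mW · cos²(55°) = 43.1 mW.
I₂ = I₁ · cos²(43°) = 43.1 · 0.5349 = 23.05 mW.
I₃ = I₂ · cos²(30°) = 23.05 · 0.75 = 17.29 mW.
I₄ = I₃ · cos²(60°) = 17.29 · 0.25 = 4.322 mW.
I₅ = I₄ · cos²(30°) = 4.322 · 0.75 = 3.242 mW.
That is 2.475% of the incident intensity.

≈ 2.47%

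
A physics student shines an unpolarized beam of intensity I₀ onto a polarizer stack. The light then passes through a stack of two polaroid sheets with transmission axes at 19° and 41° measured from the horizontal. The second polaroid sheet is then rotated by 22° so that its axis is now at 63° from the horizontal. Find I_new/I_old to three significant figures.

Before rotation:
Unpolarized light through the first polarizer → I₁ = ½ I₀, now polarized at 19°.
I₂ = I₁ cos²(41° − 19°) = 0.5 I₀ · cos²(22°) = 0.4298 I₀.
After rotation:
Unpolarized light through the first polarizer → I₁ = ½ I₀, now polarized at 19°.
I₂ = I₁ cos²(63° − 19°) = 0.5 I₀ · cos²(44°) = 0.2587 I₀.
Ratio = 0.2587 / 0.4298 = 0.6019.

I_new/I_old ≈ 0.602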